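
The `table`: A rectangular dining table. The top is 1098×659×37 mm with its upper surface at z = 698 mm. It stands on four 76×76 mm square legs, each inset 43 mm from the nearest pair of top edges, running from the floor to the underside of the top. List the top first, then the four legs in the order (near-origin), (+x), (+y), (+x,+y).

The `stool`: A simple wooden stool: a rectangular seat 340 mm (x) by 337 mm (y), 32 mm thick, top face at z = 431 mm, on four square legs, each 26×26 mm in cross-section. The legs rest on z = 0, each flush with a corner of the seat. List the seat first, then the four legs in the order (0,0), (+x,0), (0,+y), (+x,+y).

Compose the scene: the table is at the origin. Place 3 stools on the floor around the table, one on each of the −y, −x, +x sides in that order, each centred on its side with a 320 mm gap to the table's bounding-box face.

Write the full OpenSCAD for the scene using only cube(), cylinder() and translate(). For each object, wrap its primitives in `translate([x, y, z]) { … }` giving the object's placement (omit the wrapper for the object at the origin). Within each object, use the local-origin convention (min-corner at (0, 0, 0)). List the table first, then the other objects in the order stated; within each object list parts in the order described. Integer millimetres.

translate([0, 0, 661]) cube([1098, 659, 37]);
translate([43, 43, 0]) cube([76, 76, 661]);
translate([979, 43, 0]) cube([76, 76, 661]);
translate([43, 540, 0]) cube([76, 76, 661]);
translate([979, 540, 0]) cube([76, 76, 661]);
translate([379, -657, 0]) {
  translate([0, 0, 399]) cube([340, 337, 32]);
  cube([26, 26, 399]);
  translate([314, 0, 0]) cube([26, 26, 399]);
  translate([0, 311, 0]) cube([26, 26, 399]);
  translate([314, 311, 0]) cube([26, 26, 399]);
}
translate([-660, 161, 0]) {
  translate([0, 0, 399]) cube([340, 337, 32]);
  cube([26, 26, 399]);
  translate([314, 0, 0]) cube([26, 26, 399]);
  translate([0, 311, 0]) cube([26, 26, 399]);
  translate([314, 311, 0]) cube([26, 26, 399]);
}
translate([1418, 161, 0]) {
  translate([0, 0, 399]) cube([340, 337, 32]);
  cube([26, 26, 399]);
  translate([314, 0, 0]) cube([26, 26, 399]);
  translate([0, 311, 0]) cube([26, 26, 399]);
  translate([314, 311, 0]) cube([26, 26, 399]);
}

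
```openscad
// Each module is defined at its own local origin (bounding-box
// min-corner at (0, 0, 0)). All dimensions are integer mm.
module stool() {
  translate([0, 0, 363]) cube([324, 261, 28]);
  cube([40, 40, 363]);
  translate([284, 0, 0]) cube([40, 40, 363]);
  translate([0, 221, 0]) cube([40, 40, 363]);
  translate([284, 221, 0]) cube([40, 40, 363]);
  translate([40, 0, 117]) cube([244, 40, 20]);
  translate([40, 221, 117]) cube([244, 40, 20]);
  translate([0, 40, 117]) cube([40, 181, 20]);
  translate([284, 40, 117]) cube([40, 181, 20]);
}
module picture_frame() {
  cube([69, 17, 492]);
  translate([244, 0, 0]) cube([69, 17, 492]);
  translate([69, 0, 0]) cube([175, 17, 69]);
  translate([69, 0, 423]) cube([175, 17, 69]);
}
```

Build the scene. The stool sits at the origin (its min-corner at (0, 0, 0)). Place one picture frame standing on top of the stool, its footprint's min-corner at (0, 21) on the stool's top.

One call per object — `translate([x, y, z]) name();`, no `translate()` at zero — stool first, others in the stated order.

stool();
translate([0, 21, 391]) picture_frame();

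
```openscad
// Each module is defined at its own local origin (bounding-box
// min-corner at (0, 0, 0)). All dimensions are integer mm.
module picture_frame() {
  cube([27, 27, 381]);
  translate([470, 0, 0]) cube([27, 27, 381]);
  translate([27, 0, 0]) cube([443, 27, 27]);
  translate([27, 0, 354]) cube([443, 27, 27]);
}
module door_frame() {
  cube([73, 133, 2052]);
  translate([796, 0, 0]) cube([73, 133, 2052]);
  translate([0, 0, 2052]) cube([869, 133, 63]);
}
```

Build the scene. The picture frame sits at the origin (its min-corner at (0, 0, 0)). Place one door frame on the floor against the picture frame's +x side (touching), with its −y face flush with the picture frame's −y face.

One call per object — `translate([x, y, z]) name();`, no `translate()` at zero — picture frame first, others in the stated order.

picture_frame();
translate([497, 0, 0]) door_frame();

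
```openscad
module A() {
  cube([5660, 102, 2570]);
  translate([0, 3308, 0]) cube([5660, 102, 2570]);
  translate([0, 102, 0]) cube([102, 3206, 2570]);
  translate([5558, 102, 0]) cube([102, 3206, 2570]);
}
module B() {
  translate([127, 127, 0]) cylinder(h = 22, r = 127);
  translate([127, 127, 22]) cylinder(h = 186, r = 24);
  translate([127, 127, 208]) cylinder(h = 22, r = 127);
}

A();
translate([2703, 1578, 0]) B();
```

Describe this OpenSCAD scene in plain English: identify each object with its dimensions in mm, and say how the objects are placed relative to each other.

A is the wall frame of a small rectangular building: four walls, each 2570 mm tall and 102 mm thick, enclosing a footprint 5660 mm (x) by 3410 mm (y) outside-to-outside, with no floor or roof. The front and back walls (the −y and +y sides) span the full width; the two side walls fit between them.

B is a spool: two coaxial disc flanges of radius 127 mm and thickness 22 mm, joined by a core cylinder of radius 24 mm and height 186 mm. The lower flange rests on z = 0 and the three cylinders share a vertical axis.

The spool sits inside the house frame, centred.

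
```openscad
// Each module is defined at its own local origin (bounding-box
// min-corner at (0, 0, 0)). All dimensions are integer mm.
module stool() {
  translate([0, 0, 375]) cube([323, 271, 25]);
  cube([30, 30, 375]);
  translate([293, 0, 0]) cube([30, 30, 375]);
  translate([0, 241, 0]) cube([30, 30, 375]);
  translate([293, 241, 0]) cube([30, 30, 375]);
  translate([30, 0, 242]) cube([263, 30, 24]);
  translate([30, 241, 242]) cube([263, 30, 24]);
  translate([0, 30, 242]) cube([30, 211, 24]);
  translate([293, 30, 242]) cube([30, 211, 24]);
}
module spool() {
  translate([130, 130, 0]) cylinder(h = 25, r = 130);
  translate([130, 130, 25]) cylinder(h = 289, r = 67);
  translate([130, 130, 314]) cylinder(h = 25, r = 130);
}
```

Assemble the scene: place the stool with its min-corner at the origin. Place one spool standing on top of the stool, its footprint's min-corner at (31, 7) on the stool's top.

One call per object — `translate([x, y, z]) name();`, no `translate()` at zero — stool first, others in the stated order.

stool();
translate([31, 7, 400]) spool();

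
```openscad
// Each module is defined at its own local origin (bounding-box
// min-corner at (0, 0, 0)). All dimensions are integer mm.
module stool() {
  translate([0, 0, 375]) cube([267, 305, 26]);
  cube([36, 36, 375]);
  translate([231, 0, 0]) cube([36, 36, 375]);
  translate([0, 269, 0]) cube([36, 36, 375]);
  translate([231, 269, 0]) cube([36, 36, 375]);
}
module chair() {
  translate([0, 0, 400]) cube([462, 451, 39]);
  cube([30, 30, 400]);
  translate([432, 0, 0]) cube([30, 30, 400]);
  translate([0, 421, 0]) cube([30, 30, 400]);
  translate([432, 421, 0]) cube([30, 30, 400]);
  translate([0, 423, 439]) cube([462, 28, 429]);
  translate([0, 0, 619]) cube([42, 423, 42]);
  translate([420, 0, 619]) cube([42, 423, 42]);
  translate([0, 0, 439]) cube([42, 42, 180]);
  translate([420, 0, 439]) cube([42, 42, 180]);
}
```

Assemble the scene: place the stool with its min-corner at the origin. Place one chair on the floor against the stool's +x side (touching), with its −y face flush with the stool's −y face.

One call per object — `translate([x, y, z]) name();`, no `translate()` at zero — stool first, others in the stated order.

stool();
translate([267, 0, 0]) chair();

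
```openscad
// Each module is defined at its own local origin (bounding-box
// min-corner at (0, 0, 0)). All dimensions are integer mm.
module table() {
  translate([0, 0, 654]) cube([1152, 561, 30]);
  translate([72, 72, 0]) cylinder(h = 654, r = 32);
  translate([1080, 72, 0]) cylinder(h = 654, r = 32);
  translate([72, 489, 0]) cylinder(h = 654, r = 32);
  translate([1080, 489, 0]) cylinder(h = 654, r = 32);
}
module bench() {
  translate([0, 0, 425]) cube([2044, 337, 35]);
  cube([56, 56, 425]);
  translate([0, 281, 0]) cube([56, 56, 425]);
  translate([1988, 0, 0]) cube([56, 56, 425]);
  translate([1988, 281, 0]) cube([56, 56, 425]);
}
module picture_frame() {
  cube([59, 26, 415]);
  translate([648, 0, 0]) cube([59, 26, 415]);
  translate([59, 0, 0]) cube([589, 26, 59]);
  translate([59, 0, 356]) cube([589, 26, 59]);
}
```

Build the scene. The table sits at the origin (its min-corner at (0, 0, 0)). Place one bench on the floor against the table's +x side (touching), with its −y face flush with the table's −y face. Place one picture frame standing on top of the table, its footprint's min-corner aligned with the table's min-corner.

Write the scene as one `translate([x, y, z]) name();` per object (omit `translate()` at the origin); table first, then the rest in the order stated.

table();
translate([1152, 0, 0]) bench();
translate([0, 0, 684]) picture_frame();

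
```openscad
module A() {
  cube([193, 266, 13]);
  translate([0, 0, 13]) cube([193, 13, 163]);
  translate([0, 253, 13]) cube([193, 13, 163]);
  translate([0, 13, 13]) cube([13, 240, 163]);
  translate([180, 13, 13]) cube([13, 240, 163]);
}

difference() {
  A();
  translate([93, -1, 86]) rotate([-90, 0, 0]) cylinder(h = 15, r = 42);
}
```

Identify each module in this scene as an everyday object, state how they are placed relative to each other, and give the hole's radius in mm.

A is an open box. The open box has a circular hole through its front wall. The hole's radius is 42 mm.

The subtracted cylinder has r = 42 mm.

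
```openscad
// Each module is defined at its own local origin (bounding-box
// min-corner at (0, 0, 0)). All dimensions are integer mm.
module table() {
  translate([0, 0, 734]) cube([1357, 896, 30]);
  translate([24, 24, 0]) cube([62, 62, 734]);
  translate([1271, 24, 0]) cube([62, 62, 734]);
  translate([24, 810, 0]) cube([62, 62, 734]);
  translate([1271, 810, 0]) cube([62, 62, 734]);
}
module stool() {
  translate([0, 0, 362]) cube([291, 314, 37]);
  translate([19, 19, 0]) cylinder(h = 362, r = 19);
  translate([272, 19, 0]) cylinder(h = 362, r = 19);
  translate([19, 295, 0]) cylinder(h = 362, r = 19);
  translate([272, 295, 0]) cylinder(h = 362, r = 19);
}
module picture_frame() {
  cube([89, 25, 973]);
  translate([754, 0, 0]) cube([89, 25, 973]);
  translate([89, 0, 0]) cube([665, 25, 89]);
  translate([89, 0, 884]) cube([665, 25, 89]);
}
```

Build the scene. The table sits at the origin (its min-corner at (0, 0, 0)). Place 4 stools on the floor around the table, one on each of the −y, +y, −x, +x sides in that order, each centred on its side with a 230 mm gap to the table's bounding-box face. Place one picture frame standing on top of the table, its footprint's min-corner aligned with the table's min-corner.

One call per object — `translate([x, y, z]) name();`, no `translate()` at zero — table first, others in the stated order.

table();
translate([533, -544, 0]) stool();
translate([533, 1126, 0]) stool();
translate([-521, 291, 0]) stool();
translate([1587, 291, 0]) stool();
translate([0, 0, 764]) picture_frame();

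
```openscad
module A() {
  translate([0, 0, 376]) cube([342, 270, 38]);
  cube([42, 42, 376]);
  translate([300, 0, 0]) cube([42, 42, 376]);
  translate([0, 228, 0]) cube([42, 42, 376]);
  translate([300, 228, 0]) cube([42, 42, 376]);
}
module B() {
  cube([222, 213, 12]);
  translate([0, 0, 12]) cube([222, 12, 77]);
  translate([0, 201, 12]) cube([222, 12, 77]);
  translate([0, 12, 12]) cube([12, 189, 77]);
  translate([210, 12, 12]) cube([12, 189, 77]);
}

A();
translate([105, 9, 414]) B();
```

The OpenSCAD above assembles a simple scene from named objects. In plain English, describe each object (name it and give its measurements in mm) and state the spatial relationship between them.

A is a four-legged stool. The seat is a 342×270×38 mm slab whose top surface is at z = 414 mm; four square legs, each 42×42 mm in cross-section, run from the floor (z = 0) to the underside of the seat, each flush with a corner of the seat.

B is an open-topped rectangular box: outside dimensions 222×213×89 mm, with a uniform wall and base thickness of 12 mm. The base is a full 222×213 slab on the floor; four walls sit on top of the base. The front and back walls (the −y and +y sides) span the full width; the two side walls fit between them.

The open box is on top of the stool.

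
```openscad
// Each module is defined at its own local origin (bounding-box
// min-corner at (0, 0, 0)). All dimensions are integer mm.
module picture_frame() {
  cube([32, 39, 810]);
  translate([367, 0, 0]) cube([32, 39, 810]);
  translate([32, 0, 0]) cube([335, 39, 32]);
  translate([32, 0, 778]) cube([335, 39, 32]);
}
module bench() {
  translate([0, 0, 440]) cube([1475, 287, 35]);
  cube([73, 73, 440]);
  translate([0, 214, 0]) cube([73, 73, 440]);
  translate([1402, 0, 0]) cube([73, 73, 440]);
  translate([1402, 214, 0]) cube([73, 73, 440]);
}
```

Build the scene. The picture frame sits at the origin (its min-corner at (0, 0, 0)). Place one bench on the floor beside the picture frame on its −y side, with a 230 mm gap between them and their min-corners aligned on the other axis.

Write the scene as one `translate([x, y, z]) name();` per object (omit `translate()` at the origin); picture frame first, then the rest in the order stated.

picture_frame();
translate([0, -517, 0]) bench();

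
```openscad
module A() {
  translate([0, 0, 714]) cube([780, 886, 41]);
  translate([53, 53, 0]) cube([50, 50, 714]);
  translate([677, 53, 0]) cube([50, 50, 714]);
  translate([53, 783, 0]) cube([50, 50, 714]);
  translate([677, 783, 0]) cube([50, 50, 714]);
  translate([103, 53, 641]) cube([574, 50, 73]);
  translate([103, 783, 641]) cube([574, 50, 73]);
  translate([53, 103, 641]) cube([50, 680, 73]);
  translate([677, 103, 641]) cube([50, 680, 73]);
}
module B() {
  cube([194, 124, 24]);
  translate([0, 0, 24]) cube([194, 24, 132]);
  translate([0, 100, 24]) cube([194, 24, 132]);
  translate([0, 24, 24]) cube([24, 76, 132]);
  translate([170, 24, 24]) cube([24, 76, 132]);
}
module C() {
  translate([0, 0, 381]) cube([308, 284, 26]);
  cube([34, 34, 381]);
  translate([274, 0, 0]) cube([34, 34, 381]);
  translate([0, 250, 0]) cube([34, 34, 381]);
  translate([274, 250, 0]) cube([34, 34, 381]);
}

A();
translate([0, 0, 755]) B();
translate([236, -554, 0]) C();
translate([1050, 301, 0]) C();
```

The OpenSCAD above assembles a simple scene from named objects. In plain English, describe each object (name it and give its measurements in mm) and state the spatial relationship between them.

A is a rectangular dining table. The top is 780×886×41 mm with its upper surface at z = 755 mm. It stands on four 50×50 mm square legs, each inset 53 mm from the nearest pair of top edges, running from the floor to the underside of the top. Four apron rails, 50 mm thick and 73 mm tall, run between adjacent legs with their top edges flush with the underside of the top and their outer faces flush with the legs' outer faces.

B is an open storage box with external size 194×124×156 mm and wall thickness 24 mm (the base is also 24 mm thick). The base covers the whole footprint; the four walls stand on the base, with the y-facing walls full-width and the x-facing walls fitting between their inner faces.

C is a four-legged stool. The seat is 308×284 mm, 26 mm thick, top at z = 407 mm. It stands on four square legs, each 34×34 mm in cross-section, from z = 0 to the seat underside, each flush with a corner of the seat.

The open box is on top of the table. Two stools sit around the table at the −y, +x sides.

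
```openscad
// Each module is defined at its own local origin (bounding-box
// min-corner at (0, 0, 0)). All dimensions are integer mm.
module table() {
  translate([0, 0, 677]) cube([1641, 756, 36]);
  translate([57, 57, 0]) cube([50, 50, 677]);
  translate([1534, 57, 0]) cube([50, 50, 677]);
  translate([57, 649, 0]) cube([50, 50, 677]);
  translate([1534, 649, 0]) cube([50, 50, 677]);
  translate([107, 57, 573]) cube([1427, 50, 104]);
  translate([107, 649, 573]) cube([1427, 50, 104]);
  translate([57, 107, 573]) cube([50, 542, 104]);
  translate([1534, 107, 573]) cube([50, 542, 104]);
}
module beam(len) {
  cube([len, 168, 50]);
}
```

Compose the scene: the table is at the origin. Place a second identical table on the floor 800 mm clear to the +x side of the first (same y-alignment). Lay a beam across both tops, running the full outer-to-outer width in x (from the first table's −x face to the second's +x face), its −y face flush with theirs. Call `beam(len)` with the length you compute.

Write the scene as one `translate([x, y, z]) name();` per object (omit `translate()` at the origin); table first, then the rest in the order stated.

table();
translate([2441, 0, 0]) table();
translate([0, 0, 713]) beam(4082);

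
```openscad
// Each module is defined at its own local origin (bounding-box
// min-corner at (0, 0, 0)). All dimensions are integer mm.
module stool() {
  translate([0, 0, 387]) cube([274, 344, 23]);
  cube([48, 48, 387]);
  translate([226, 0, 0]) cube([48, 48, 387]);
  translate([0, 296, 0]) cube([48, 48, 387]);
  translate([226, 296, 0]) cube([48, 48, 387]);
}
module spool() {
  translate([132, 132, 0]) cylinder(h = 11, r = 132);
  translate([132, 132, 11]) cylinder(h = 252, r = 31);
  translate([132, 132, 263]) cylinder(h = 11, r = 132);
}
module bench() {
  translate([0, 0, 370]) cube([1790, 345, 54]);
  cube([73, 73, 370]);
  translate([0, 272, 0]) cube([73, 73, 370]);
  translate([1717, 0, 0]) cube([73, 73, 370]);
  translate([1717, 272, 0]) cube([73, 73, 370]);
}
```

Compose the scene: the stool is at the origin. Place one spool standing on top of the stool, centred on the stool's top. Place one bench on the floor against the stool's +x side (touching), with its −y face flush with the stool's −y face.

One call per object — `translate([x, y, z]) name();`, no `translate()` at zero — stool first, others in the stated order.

stool();
translate([5, 40, 410]) spool();
translate([274, 0, 0]) bench();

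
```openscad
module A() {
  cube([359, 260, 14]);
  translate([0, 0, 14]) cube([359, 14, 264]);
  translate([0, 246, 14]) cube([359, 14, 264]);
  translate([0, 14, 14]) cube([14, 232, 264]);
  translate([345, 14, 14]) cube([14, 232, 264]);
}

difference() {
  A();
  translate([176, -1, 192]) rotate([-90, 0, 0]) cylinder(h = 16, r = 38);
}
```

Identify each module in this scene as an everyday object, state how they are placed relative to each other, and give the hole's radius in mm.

A is an open box. The open box has a circular hole through its front wall. The hole's radius is 38 mm.

The subtracted cylinder has r = 38 mm.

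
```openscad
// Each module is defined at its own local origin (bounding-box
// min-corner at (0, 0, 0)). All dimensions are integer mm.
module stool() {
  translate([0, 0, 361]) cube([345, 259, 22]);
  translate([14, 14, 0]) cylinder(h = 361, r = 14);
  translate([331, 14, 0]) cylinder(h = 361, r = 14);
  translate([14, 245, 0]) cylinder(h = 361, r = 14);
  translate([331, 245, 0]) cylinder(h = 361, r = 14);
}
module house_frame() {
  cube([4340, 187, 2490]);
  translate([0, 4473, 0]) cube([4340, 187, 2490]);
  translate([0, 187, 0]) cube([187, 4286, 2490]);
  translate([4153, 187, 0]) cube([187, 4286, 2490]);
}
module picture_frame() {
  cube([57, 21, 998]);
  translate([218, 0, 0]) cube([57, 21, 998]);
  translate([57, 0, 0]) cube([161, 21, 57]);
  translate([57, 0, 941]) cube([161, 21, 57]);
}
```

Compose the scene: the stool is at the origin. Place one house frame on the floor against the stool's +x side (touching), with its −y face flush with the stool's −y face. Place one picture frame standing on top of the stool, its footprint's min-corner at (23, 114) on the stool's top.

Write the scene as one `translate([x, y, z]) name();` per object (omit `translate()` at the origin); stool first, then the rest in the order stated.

stool();
translate([345, 0, 0]) house_frame();
translate([23, 114, 383]) picture_frame();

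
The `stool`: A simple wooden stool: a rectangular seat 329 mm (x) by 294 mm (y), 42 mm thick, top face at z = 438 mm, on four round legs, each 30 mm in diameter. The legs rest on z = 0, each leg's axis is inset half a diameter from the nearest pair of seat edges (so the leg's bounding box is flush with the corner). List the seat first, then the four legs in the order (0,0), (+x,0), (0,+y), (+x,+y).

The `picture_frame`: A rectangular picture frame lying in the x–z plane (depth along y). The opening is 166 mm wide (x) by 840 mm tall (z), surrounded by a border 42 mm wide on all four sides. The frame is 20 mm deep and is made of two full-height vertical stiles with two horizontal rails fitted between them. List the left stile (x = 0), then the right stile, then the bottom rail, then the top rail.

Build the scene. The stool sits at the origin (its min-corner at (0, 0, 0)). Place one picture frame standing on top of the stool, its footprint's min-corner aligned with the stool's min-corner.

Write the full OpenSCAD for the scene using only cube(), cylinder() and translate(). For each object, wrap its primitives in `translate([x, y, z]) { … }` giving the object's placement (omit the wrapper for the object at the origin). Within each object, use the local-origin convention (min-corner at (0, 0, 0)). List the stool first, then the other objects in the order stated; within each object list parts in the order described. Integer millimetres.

translate([0, 0, 396]) cube([329, 294, 42]);
translate([15, 15, 0]) cylinder(h = 396, r = 15);
translate([314, 15, 0]) cylinder(h = 396, r = 15);
translate([15, 279, 0]) cylinder(h = 396, r = 15);
translate([314, 279, 0]) cylinder(h = 396, r = 15);
translate([0, 0, 438]) {
  cube([42, 20, 924]);
  translate([208, 0, 0]) cube([42, 20, 924]);
  translate([42, 0, 0]) cube([166, 20, 42]);
  translate([42, 0, 882]) cube([166, 20, 42]);
}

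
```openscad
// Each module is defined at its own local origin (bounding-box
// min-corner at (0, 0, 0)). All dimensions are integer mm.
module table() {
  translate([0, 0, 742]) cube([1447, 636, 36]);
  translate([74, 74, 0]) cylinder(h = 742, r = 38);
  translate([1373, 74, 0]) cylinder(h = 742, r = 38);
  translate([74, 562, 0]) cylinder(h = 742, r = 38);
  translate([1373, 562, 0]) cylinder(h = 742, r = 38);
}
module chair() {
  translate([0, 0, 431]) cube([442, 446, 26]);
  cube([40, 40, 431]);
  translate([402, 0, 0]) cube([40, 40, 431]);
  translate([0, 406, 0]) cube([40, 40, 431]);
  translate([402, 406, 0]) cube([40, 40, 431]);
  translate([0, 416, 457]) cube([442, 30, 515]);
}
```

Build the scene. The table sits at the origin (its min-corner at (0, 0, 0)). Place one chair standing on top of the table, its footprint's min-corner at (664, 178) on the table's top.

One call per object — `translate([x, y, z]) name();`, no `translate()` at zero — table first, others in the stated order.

table();
translate([664, 178, 778]) chair();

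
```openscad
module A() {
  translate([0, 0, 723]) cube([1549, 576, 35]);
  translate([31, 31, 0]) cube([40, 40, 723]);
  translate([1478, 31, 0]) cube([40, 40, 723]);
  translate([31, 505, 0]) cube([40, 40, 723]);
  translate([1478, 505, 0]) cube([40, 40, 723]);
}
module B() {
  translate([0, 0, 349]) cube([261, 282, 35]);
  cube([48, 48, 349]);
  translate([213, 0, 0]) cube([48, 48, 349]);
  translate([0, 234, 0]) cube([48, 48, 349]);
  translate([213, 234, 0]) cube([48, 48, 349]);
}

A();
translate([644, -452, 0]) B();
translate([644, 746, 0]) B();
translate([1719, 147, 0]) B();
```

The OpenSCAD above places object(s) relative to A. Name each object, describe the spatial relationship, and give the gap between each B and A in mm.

Each stool's nearest face is 170 mm from the table's bounding box.

A is a table. B is a stool. Three stools sit around the table at the −y, +y, +x sides. The gap between each stool and the table is 170 mm.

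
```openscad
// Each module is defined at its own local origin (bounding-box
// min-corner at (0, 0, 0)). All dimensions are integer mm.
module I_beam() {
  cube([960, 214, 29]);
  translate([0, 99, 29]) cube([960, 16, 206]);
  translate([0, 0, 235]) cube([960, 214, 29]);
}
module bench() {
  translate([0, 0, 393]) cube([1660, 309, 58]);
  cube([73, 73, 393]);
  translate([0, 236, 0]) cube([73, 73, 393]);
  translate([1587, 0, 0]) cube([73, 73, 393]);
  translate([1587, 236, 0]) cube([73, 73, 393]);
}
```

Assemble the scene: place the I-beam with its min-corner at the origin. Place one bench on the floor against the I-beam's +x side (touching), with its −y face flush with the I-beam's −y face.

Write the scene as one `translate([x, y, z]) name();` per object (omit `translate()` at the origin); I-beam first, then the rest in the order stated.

I_beam();
translate([960, 0, 0]) bench();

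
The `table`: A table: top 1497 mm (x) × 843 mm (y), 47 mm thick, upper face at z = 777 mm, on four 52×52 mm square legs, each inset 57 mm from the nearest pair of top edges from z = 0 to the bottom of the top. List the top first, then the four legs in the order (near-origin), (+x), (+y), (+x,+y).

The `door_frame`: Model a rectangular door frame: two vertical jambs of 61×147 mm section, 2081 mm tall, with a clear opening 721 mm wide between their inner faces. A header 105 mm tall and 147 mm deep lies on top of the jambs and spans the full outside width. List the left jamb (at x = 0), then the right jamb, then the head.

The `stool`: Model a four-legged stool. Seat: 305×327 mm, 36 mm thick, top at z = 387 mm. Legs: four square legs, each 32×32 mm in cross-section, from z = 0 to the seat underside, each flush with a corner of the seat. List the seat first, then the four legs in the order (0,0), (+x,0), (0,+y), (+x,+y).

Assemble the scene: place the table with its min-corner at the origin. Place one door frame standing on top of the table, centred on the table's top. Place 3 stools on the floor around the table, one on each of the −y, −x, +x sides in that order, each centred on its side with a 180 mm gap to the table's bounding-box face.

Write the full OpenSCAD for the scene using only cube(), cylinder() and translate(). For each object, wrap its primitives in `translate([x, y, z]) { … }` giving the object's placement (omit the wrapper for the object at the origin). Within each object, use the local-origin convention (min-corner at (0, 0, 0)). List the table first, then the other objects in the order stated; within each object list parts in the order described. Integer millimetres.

translate([0, 0, 730]) cube([1497, 843, 47]);
translate([57, 57, 0]) cube([52, 52, 730]);
translate([1388, 57, 0]) cube([52, 52, 730]);
translate([57, 734, 0]) cube([52, 52, 730]);
translate([1388, 734, 0]) cube([52, 52, 730]);
translate([327, 348, 777]) {
  cube([61, 147, 2081]);
  translate([782, 0, 0]) cube([61, 147, 2081]);
  translate([0, 0, 2081]) cube([843, 147, 105]);
}
translate([596, -507, 0]) {
  translate([0, 0, 351]) cube([305, 327, 36]);
  cube([32, 32, 351]);
  translate([273, 0, 0]) cube([32, 32, 351]);
  translate([0, 295, 0]) cube([32, 32, 351]);
  translate([273, 295, 0]) cube([32, 32, 351]);
}
translate([-485, 258, 0]) {
  translate([0, 0, 351]) cube([305, 327, 36]);
  cube([32, 32, 351]);
  translate([273, 0, 0]) cube([32, 32, 351]);
  translate([0, 295, 0]) cube([32, 32, 351]);
  translate([273, 295, 0]) cube([32, 32, 351]);
}
translate([1677, 258, 0]) {
  translate([0, 0, 351]) cube([305, 327, 36]);
  cube([32, 32, 351]);
  translate([273, 0, 0]) cube([32, 32, 351]);
  translate([0, 295, 0]) cube([32, 32, 351]);
  translate([273, 295, 0]) cube([32, 32, 351]);
}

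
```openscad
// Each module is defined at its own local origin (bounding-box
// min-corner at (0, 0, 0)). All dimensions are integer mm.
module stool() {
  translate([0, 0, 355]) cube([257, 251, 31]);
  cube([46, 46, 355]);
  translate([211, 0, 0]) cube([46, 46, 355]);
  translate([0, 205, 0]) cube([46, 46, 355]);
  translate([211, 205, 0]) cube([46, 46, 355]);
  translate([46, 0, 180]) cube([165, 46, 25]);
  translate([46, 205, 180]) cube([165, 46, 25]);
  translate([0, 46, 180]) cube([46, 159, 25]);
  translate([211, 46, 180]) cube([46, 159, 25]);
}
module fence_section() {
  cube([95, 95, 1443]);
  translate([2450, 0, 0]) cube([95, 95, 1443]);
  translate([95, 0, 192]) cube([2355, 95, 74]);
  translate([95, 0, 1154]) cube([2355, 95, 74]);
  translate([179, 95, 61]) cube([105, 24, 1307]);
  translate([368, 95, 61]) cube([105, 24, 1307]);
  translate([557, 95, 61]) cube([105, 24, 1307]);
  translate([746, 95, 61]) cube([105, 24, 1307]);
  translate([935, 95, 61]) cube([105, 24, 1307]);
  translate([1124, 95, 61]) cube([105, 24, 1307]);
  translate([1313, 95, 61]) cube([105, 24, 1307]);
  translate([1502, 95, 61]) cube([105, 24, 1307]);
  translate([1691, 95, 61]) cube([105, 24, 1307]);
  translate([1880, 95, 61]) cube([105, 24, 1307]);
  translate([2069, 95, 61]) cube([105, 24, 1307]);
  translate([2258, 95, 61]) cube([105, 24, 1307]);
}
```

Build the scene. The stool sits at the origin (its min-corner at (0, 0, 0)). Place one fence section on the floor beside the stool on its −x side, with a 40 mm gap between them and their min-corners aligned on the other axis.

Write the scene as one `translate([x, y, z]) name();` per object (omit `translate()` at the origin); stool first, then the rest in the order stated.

stool();
translate([-2585, 0, 0]) fence_section();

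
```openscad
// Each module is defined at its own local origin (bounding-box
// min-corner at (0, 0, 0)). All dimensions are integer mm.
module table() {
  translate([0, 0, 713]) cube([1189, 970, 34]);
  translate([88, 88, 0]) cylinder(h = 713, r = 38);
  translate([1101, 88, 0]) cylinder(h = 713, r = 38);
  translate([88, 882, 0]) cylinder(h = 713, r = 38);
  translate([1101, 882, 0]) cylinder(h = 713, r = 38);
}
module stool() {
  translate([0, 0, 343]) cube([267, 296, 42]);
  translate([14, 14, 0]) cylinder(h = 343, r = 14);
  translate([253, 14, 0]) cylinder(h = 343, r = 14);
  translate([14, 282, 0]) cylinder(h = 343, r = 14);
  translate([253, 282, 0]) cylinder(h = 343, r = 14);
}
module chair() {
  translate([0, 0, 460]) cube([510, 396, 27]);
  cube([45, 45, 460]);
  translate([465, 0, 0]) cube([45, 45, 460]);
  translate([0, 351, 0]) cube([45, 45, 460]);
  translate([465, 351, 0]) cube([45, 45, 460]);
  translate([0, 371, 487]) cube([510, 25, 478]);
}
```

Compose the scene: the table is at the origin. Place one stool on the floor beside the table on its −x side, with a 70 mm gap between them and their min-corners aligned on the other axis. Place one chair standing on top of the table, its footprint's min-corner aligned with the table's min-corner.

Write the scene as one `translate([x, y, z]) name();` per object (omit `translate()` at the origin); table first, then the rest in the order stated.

table();
translate([-337, 0, 0]) stool();
translate([0, 0, 747]) chair();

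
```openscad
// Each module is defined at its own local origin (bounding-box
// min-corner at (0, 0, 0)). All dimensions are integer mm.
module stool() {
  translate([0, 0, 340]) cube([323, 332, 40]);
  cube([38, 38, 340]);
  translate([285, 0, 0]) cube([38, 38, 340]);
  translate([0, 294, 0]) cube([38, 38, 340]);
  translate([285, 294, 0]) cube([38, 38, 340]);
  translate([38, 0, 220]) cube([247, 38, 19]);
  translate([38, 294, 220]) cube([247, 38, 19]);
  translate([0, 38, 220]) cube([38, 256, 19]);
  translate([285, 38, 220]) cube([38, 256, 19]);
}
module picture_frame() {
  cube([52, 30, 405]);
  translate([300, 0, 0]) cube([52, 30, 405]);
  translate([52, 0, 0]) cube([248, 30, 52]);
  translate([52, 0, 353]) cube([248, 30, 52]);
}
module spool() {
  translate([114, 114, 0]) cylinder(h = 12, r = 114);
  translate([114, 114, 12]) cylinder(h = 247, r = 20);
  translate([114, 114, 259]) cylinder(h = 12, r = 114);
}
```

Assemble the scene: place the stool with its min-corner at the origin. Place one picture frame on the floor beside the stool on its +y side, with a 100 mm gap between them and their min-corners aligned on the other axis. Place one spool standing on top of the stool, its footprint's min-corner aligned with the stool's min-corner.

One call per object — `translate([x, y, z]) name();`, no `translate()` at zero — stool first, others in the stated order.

stool();
translate([0, 432, 0]) picture_frame();
translate([0, 0, 380]) spool();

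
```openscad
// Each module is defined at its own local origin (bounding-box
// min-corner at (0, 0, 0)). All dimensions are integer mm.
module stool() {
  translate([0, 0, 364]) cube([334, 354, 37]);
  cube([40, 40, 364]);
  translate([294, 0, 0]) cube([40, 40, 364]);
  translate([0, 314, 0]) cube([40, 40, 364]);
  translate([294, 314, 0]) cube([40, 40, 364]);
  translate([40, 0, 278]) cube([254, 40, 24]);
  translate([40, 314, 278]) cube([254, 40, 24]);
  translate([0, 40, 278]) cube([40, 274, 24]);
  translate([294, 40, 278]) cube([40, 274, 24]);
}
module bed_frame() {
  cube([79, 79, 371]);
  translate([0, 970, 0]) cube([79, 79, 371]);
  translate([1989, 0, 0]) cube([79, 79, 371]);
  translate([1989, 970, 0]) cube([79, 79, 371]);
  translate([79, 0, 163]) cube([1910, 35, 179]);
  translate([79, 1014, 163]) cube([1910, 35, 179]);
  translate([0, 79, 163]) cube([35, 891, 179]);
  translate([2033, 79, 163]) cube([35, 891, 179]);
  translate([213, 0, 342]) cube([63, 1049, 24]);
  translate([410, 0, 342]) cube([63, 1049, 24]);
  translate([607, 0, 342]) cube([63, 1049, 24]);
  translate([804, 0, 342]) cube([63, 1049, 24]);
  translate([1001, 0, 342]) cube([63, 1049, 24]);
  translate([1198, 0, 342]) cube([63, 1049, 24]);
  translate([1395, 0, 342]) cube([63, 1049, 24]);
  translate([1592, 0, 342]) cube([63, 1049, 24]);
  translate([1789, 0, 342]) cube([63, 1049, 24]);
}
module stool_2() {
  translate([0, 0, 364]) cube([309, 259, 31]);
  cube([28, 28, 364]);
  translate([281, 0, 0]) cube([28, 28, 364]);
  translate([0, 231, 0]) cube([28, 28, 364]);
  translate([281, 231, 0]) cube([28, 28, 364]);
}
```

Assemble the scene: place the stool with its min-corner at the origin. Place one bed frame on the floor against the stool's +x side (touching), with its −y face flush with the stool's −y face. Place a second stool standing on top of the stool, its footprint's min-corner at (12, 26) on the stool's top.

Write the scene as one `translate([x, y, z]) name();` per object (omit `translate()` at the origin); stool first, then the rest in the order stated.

stool();
translate([334, 0, 0]) bed_frame();
translate([12, 26, 401]) stool_2();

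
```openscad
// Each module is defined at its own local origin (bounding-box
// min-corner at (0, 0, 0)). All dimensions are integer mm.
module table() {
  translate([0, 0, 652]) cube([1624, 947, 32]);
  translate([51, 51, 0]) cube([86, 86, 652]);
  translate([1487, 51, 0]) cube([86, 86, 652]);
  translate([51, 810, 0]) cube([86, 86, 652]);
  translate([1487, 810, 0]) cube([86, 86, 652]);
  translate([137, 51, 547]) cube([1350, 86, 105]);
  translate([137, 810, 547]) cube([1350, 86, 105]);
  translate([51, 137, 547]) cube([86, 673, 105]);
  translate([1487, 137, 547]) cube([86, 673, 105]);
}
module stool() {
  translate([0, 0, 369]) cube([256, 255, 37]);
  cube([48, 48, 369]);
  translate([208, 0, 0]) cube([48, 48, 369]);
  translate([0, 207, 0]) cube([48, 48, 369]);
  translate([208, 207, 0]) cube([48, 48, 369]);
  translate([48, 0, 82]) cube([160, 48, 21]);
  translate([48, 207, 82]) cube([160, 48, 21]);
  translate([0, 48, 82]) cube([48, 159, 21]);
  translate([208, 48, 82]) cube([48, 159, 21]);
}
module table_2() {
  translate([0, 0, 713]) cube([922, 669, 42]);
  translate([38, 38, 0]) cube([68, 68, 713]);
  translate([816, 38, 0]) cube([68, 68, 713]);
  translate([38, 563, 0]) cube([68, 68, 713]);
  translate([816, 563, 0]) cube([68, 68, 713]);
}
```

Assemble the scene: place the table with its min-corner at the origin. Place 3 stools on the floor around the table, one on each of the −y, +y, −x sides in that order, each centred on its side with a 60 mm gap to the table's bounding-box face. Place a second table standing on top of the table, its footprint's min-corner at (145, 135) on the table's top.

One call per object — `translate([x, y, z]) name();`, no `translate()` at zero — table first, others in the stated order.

table();
translate([684, -315, 0]) stool();
translate([684, 1007, 0]) stool();
translate([-316, 346, 0]) stool();
translate([145, 135, 684]) table_2();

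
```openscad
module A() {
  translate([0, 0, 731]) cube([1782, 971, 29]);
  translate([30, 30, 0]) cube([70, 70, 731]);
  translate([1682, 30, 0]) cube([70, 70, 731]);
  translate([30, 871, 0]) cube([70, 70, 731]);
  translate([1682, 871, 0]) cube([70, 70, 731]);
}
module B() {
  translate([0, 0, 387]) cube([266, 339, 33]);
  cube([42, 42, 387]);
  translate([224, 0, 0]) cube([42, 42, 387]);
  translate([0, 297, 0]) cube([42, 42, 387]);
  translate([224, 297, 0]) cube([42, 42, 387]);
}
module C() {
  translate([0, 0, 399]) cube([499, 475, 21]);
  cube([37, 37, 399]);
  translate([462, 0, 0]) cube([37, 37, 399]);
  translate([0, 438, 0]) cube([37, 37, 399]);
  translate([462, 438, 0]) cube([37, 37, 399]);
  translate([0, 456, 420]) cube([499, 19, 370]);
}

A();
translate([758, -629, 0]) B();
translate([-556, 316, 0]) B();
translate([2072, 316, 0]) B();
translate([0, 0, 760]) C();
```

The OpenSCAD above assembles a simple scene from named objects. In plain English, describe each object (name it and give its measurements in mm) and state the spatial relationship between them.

A is a table with a 1782×971 mm rectangular top, 29 mm thick, top surface at z = 760 mm, supported by four 70×70 mm square legs, each inset 30 mm from the nearest pair of top edges, running from the floor.

B is a four-legged stool. The seat is 266×339 mm, 33 mm thick, top at z = 420 mm. It stands on four square legs, each 42×42 mm in cross-section, from z = 0 to the seat underside, each flush with a corner of the seat.

C is a chair. The seat is a 499×475×21 mm slab with its top at z = 420 mm, on four 37×37 mm corner legs (flush with the seat edges, standing on z = 0). A flat backrest 19 mm thick, 370 mm tall, spans the full seat width and rises from the seat top along its +y edge, rear face flush with the rear of the seat.

Three stools sit around the table at the −y, −x, +x sides. The chair is on top of the table.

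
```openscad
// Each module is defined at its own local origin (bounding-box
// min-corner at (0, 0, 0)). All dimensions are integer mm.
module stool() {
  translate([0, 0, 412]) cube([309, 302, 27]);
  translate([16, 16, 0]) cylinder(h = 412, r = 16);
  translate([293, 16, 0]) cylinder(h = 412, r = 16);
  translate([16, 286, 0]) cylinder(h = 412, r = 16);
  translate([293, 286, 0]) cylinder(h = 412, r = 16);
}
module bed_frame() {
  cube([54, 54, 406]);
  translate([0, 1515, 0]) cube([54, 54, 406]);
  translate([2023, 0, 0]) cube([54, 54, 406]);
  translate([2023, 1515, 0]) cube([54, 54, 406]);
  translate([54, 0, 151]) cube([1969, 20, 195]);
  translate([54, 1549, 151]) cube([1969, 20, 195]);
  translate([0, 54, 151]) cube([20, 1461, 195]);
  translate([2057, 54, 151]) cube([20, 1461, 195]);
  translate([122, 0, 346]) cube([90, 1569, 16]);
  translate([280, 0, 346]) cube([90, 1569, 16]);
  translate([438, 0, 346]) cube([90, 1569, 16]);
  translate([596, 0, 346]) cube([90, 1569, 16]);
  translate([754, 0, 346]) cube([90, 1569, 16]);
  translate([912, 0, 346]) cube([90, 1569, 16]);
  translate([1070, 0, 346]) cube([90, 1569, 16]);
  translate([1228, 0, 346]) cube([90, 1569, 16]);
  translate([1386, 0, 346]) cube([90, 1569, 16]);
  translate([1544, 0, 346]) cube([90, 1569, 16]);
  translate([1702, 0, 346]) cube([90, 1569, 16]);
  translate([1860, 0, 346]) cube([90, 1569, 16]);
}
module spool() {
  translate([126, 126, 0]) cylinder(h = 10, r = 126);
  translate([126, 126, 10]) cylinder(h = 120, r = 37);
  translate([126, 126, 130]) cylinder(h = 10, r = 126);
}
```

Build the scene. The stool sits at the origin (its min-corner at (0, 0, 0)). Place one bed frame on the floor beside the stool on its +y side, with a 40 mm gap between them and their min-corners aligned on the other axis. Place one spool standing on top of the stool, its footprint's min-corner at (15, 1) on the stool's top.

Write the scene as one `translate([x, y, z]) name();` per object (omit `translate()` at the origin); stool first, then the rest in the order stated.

stool();
translate([0, 342, 0]) bed_frame();
translate([15, 1, 439]) spool();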